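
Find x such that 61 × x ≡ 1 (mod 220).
101

gcd(61, 220) = 1, so the inverse exists.
Extended Euclidean algorithm on (220, 61):
220 = 3 × 61 + 37  ⟹  37 = (1)·220 + (-3)·61
61 = 1 × 37 + 24  ⟹  24 = (-1)·220 + (4)·61
37 = 1 × 24 + 13  ⟹  13 = (2)·220 + (-7)·61
24 = 1 × 13 + 11  ⟹  11 = (-3)·220 + (11)·61
13 = 1 × 11 + 2  ⟹  2 = (5)·220 + (-18)·61
11 = 5 × 2 + 1  ⟹  1 = (-28)·220 + (101)·61
So (101)·61 ≡ 1 (mod 220), i.e. 61^(-1) ≡ 101 (mod 220).
Check: 61 × 101 = 6161 ≡ 1 (mod 220)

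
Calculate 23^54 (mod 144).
1

Repeated squaring. Binary of 54 = 110110.
23^1 ≡ 23 (mod 144); 23^2 ≡ 97 (mod 144); 23^4 ≡ 49 (mod 144); 23^8 ≡ 97 (mod 144); 23^16 ≡ 49 (mod 144); 23^32 ≡ 97 (mod 144)
23^54 = 23^2 × 23^4 × 23^16 × 23^32 ≡ 1 (mod 144)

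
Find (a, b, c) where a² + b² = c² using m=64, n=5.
(4071, 640, 4121)

Euclid's formula: a = m² - n², b = 2mn, c = m² + n²
m = 64, n = 5
a = 64² - 5² = 4096 - 25 = 4071
b = 2 × 64 × 5 = 640
c = 64² + 5² = 4096 + 25 = 4121
Verification: 4071² + 640² = 16573041 + 409600 = 16982641 = 4121² ✓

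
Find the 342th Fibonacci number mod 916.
0

Matrix identity: Q^n = [[F_(n+1), F_n], [F_n, F_(n-1)]] with Q = [[1,1],[1,0]].
n = 342 = 101010110₂. Square-and-multiply, entries mod 916:
Q^1 = [[1,1],[1,0]]
Q^2 = (Q^1)² = [[2,1],[1,1]]
Q^5 = (Q^2)²·Q = [[8,5],[5,3]]
Q^10 = (Q^5)² = [[89,55],[55,34]]
Q^21 = (Q^10)²·Q = [[307,870],[870,353]]
Q^42 = (Q^21)² = [[185,784],[784,317]]
Q^85 = (Q^42)²·Q = [[41,353],[353,604]]
Q^171 = (Q^85)²·Q = [[399,798],[798,517]]
Q^342 = (Q^171)² = [[1,0],[0,1]]
F_342 mod 916 = Q^342[0][1] = 0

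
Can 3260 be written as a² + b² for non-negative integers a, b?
Not possible

Factorization: 3260 = 2^2 × 5 × 163
By Fermat: n is sum of two squares iff every prime p ≡ 3 (mod 4) appears to even power.
Prime(s) ≡ 3 (mod 4) with odd exponent: [(163, 1)]
Therefore 3260 cannot be expressed as a² + b².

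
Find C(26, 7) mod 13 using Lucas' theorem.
0

Using Lucas' theorem:
Write n=26 and k=7 in base 13:
n in base 13: [2, 0]
k in base 13: [0, 7]
C(26,7) mod 13 = ∏ C(n_i, k_i) mod 13
Digit binomials (mod 13): C(2,0) = 1; C(0,7) = 0 (k_i > n_i)
Product: 1 × 0 = 0 ≡ 0 (mod 13)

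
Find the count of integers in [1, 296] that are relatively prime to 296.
144

296 = 2^3 × 37
φ(n) = n × ∏(1 - 1/p) for each prime p dividing n
φ(296) = 296 × (1 - 1/2) × (1 - 1/37) = 144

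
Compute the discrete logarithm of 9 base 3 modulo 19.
2

Baby-step giant-step with step n = ⌈√19⌉ = 5.
Baby steps 3^j mod 19 (j:value) for j=0..4: 0:1, 1:3, 2:9, 3:8, 4:5.
h = 9 is already in the table at j=2, so x = 2.
Check: 3^2 ≡ 9 (mod 19).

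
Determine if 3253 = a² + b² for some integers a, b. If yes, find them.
2² + 57² (a=2, b=57)

Factorization: 3253 = 3253
By Fermat: n is sum of two squares iff every prime p ≡ 3 (mod 4) appears to even power.
All primes ≡ 3 (mod 4) appear to even power.
Search a = 0, 1, 2, … for 3253 - a² a perfect square: first hit at a = 2: 3253 - 4 = 3249 = 57².
3253 = 2² + 57² = 4 + 3249 ✓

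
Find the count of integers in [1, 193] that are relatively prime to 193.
192

193 = 193
φ(n) = n × ∏(1 - 1/p) for each prime p dividing n
φ(193) = 193 × (1 - 1/193) = 192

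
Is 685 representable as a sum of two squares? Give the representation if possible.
3² + 26² (a=3, b=26)

Factorization: 685 = 5 × 137
By Fermat: n is sum of two squares iff every prime p ≡ 3 (mod 4) appears to even power.
All primes ≡ 3 (mod 4) appear to even power.
Search a = 0, 1, 2, … for 685 - a² a perfect square: first hit at a = 3: 685 - 9 = 676 = 26².
685 = 3² + 26² = 9 + 676 ✓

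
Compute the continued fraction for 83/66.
[1; 3, 1, 7, 2]

Euclidean algorithm steps:
83 = 1 × 66 + 17
66 = 3 × 17 + 15
17 = 1 × 15 + 2
15 = 7 × 2 + 1
2 = 2 × 1 + 0
Continued fraction: [1; 3, 1, 7, 2]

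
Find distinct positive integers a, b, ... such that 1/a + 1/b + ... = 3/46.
1/16 + 1/368

Greedy algorithm:
3/46: ceiling(46/3) = 16, use 1/16
1/368: ceiling(368/1) = 368, use 1/368
Result: 3/46 = 1/16 + 1/368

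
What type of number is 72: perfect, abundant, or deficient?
abundant

Proper divisors of 72: sum = 1 + 2 + 3 + 4 + 6 + 8 + 9 + 12 + 18 + 24 + 36 = 123
Since 123 > 72, 72 is abundant.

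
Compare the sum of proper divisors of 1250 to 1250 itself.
deficient

Proper divisors of 1250: sum = 1 + 2 + 5 + 10 + 25 + 50 + 125 + 250 + 625 = 1093
Since 1093 < 1250, 1250 is deficient.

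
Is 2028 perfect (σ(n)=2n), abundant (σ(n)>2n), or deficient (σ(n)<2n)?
abundant

Proper divisors of 2028: sum = 1 + 2 + 3 + 4 + 6 + 12 + 13 + 26 + ... + 338 + 507 + 676 + 1014 (17 divisors) = 3096
Since 3096 > 2028, 2028 is abundant.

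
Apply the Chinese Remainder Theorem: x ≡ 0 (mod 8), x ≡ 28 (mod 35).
168

Using Chinese Remainder Theorem:
M = 8 × 35 = 280
M1 = 35, M2 = 8
y1 = 35^(-1) mod 8 = 3
y2 = 8^(-1) mod 35 = 22
x = (0×35×3 + 28×8×22) mod 280 = 168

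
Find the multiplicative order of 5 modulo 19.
9

19 is prime, so ord(5) divides φ(19) = 18.
Divisors of 18: 1, 2, 3, 6, 9, 18.
Repeated squaring: 5^1 ≡ 5, 5^2 ≡ 6, 5^4 ≡ 17, 5^8 ≡ 4, 5^16 ≡ 16 (mod 19).
Test 5^d mod 19 for each divisor d in increasing order:
5^1 ≡ 5
5^2 ≡ 6
5^3 = 5^2·5^1 ≡ 11
5^6 = 5^4·5^2 ≡ 7
5^9 = 5^8·5^1 ≡ 1  ← first divisor giving 1
The order is 9.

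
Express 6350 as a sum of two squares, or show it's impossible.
Not possible

Factorization: 6350 = 2 × 5^2 × 127
By Fermat: n is sum of two squares iff every prime p ≡ 3 (mod 4) appears to even power.
Prime(s) ≡ 3 (mod 4) with odd exponent: [(127, 1)]
Therefore 6350 cannot be expressed as a² + b².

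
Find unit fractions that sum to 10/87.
1/9 + 1/261

Greedy algorithm:
10/87: ceiling(87/10) = 9, use 1/9
1/261: ceiling(261/1) = 261, use 1/261
Result: 10/87 = 1/9 + 1/261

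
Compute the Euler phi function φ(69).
44

69 = 3 × 23
φ(n) = n × ∏(1 - 1/p) for each prime p dividing n
φ(69) = 69 × (1 - 1/3) × (1 - 1/23) = 44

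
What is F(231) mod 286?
78

Matrix identity: Q^n = [[F_(n+1), F_n], [F_n, F_(n-1)]] with Q = [[1,1],[1,0]].
n = 231 = 11100111₂. Square-and-multiply, entries mod 286:
Q^1 = [[1,1],[1,0]]
Q^3 = (Q^1)²·Q = [[3,2],[2,1]]
Q^7 = (Q^3)²·Q = [[21,13],[13,8]]
Q^14 = (Q^7)² = [[38,91],[91,233]]
Q^28 = (Q^14)² = [[1,65],[65,222]]
Q^57 = (Q^28)²·Q = [[131,222],[222,195]]
Q^115 = (Q^57)²·Q = [[107,93],[93,14]]
Q^231 = (Q^115)²·Q = [[177,78],[78,99]]
F_231 mod 286 = Q^231[0][1] = 78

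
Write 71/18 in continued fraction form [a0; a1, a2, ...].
[3; 1, 17]

Euclidean algorithm steps:
71 = 3 × 18 + 17
18 = 1 × 17 + 1
17 = 17 × 1 + 0
Continued fraction: [3; 1, 17]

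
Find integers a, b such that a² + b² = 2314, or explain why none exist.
17² + 45² (a=17, b=45)

Factorization: 2314 = 2 × 13 × 89
By Fermat: n is sum of two squares iff every prime p ≡ 3 (mod 4) appears to even power.
All primes ≡ 3 (mod 4) appear to even power.
Search a = 0, 1, 2, … for 2314 - a² a perfect square: first hit at a = 17: 2314 - 289 = 2025 = 45².
2314 = 17² + 45² = 289 + 2025 ✓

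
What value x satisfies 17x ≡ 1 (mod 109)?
77

gcd(17, 109) = 1, so the inverse exists.
Extended Euclidean algorithm on (109, 17):
109 = 6 × 17 + 7  ⟹  7 = (1)·109 + (-6)·17
17 = 2 × 7 + 3  ⟹  3 = (-2)·109 + (13)·17
7 = 2 × 3 + 1  ⟹  1 = (5)·109 + (-32)·17
So (-32)·17 ≡ 1 (mod 109), i.e. 17^(-1) ≡ -32 ≡ 77 (mod 109).
Check: 17 × 77 = 1309 ≡ 1 (mod 109)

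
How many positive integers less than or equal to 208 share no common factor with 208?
96

208 = 2^4 × 13
φ(n) = n × ∏(1 - 1/p) for each prime p dividing n
φ(208) = 208 × (1 - 1/2) × (1 - 1/13) = 96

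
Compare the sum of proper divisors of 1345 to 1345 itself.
deficient

Proper divisors of 1345: sum = 1 + 5 + 269 = 275
Since 275 < 1345, 1345 is deficient.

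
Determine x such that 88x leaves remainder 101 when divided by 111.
x ≡ 68 (mod 111)

gcd(88, 111) = 1, which divides 101, so solutions exist.
Find 88^(-1) mod 111 by the extended Euclidean algorithm:
111 = 1 × 88 + 23  ⟹  23 = (1)·111 + (-1)·88
88 = 3 × 23 + 19  ⟹  19 = (-3)·111 + (4)·88
23 = 1 × 19 + 4  ⟹  4 = (4)·111 + (-5)·88
19 = 4 × 4 + 3  ⟹  3 = (-19)·111 + (24)·88
4 = 1 × 3 + 1  ⟹  1 = (23)·111 + (-29)·88
So (-29)·88 ≡ 1 (mod 111), i.e. 88^(-1) ≡ -29 ≡ 82 (mod 111).
x ≡ 82 × 101 = 8282 ≡ 68 (mod 111).
Check: 88 × 68 = 5984 ≡ 101 (mod 111).
Unique solution: x ≡ 68 (mod 111)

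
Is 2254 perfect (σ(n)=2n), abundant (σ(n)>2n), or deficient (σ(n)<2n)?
deficient

Proper divisors of 2254: sum = 1 + 2 + 7 + 14 + 23 + 46 + 49 + 98 + 161 + 322 + 1127 = 1850
Since 1850 < 2254, 2254 is deficient.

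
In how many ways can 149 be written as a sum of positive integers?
37027355200

p(n) counts ways to write n as a sum of positive integers (order ignored).
Euler's pentagonal recurrence: p(k) = p(k-1) + p(k-2) - p(k-5) - p(k-7) + p(k-12) + p(k-15) - ... (offsets j(3j∓1)/2, signs ++--, p(0)=1, p(<0)=0).
DP table for k = 0..148: p(0)=1, p(1)=1, p(2)=2, p(3)=3, p(4)=5, p(5)=7, p(6)=11, p(7)=15, p(8)=22, p(9)=30, p(10)=42, p(11)=56, p(12)=77, p(13)=101, p(14)=135, p(15)=176, p(16)=231, p(17)=297, p(18)=385, p(19)=490, p(20)=627, p(21)=792, p(22)=1002, p(23)=1255, p(24)=1575, p(25)=1958, p(26)=2436, p(27)=3010, p(28)=3718, p(29)=4565, p(30)=5604, p(31)=6842, p(32)=8349, p(33)=10143, p(34)=12310, p(35)=14883, p(36)=17977, p(37)=21637, p(38)=26015, p(39)=31185, p(40)=37338, p(41)=44583, p(42)=53174, p(43)=63261, p(44)=75175, p(45)=89134, p(46)=105558, p(47)=124754, p(48)=147273, p(49)=173525, p(50)=204226, p(51)=239943, p(52)=281589, p(53)=329931, p(54)=386155, p(55)=451276, p(56)=526823, p(57)=614154, p(58)=715220, p(59)=831820, p(60)=966467, p(61)=1121505, p(62)=1300156, p(63)=1505499, p(64)=1741630, p(65)=2012558, p(66)=2323520, p(67)=2679689, p(68)=3087735, p(69)=3554345, p(70)=4087968, p(71)=4697205, p(72)=5392783, p(73)=6185689, p(74)=7089500, p(75)=8118264, p(76)=9289091, p(77)=10619863, p(78)=12132164, p(79)=13848650, p(80)=15796476, p(81)=18004327, p(82)=20506255, p(83)=23338469, p(84)=26543660, p(85)=30167357, p(86)=34262962, p(87)=38887673, p(88)=44108109, p(89)=49995925, p(90)=56634173, p(91)=64112359, p(92)=72533807, p(93)=82010177, p(94)=92669720, p(95)=104651419, p(96)=118114304, p(97)=133230930, p(98)=150198136, p(99)=169229875, p(100)=190569292, p(101)=214481126, p(102)=241265379, p(103)=271248950, p(104)=304801365, p(105)=342325709, p(106)=384276336, p(107)=431149389, p(108)=483502844, p(109)=541946240, p(110)=607163746, p(111)=679903203, p(112)=761002156, p(113)=851376628, p(114)=952050665, p(115)=1064144451, p(116)=1188908248, p(117)=1327710076, p(118)=1482074143, p(119)=1653668665, p(120)=1844349560, p(121)=2056148051, p(122)=2291320912, p(123)=2552338241, p(124)=2841940500, p(125)=3163127352, p(126)=3519222692, p(127)=3913864295, p(128)=4351078600, p(129)=4835271870, p(130)=5371315400, p(131)=5964539504, p(132)=6620830889, p(133)=7346629512, p(134)=8149040695, p(135)=9035836076, p(136)=10015581680, p(137)=11097645016, p(138)=12292341831, p(139)=13610949895, p(140)=15065878135, p(141)=16670689208, p(142)=18440293320, p(143)=20390982757, p(144)=22540654445, p(145)=24908858009, p(146)=27517052599, p(147)=30388671978, p(148)=33549419497.
Final step: p(149) = p(148) + p(147) - p(144) - p(142) + p(137) + p(134) - p(127) - p(123) + p(114) + p(109) - p(98) - p(92) + p(79) + p(72) - p(57) - p(49) + p(32) + p(23) - p(4)
= 33549419497 + 30388671978 - 22540654445 - 18440293320 + 11097645016 + 8149040695 - 3913864295 - 2552338241 + 952050665 + 541946240 - 150198136 - 72533807 + 13848650 + 5392783 - 614154 - 173525 + 8349 + 1255 - 5
= 37027355200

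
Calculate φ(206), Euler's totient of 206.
102

206 = 2 × 103
φ(n) = n × ∏(1 - 1/p) for each prime p dividing n
φ(206) = 206 × (1 - 1/2) × (1 - 1/103) = 102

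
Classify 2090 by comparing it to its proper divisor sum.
abundant

Proper divisors of 2090: sum = 1 + 2 + 5 + 10 + 11 + 19 + 22 + 38 + 55 + 95 + 110 + 190 + 209 + 418 + 1045 = 2230
Since 2230 > 2090, 2090 is abundant.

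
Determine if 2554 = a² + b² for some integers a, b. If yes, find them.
23² + 45² (a=23, b=45)

Factorization: 2554 = 2 × 1277
By Fermat: n is sum of two squares iff every prime p ≡ 3 (mod 4) appears to even power.
All primes ≡ 3 (mod 4) appear to even power.
Search a = 0, 1, 2, … for 2554 - a² a perfect square: first hit at a = 23: 2554 - 529 = 2025 = 45².
2554 = 23² + 45² = 529 + 2025 ✓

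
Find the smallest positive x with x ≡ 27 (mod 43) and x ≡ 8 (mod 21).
113

Using Chinese Remainder Theorem:
M = 43 × 21 = 903
M1 = 21, M2 = 43
y1 = 21^(-1) mod 43 = 41
y2 = 43^(-1) mod 21 = 1
x = (27×21×41 + 8×43×1) mod 903 = 113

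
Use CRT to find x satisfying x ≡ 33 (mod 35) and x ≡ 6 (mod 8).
278

Using Chinese Remainder Theorem:
M = 35 × 8 = 280
M1 = 8, M2 = 35
y1 = 8^(-1) mod 35 = 22
y2 = 35^(-1) mod 8 = 3
x = (33×8×22 + 6×35×3) mod 280 = 278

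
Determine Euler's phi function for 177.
116

177 = 3 × 59
φ(n) = n × ∏(1 - 1/p) for each prime p dividing n
φ(177) = 177 × (1 - 1/3) × (1 - 1/59) = 116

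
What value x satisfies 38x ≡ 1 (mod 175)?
152

gcd(38, 175) = 1, so the inverse exists.
Extended Euclidean algorithm on (175, 38):
175 = 4 × 38 + 23  ⟹  23 = (1)·175 + (-4)·38
38 = 1 × 23 + 15  ⟹  15 = (-1)·175 + (5)·38
23 = 1 × 15 + 8  ⟹  8 = (2)·175 + (-9)·38
15 = 1 × 8 + 7  ⟹  7 = (-3)·175 + (14)·38
8 = 1 × 7 + 1  ⟹  1 = (5)·175 + (-23)·38
So (-23)·38 ≡ 1 (mod 175), i.e. 38^(-1) ≡ -23 ≡ 152 (mod 175).
Check: 38 × 152 = 5776 ≡ 1 (mod 175)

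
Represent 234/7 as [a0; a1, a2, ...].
[33; 2, 3]

Euclidean algorithm steps:
234 = 33 × 7 + 3
7 = 2 × 3 + 1
3 = 3 × 1 + 0
Continued fraction: [33; 2, 3]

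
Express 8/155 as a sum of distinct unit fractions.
1/20 + 1/620

Greedy algorithm:
8/155: ceiling(155/8) = 20, use 1/20
1/620: ceiling(620/1) = 620, use 1/620
Result: 8/155 = 1/20 + 1/620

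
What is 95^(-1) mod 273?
23

gcd(95, 273) = 1, so the inverse exists.
Extended Euclidean algorithm on (273, 95):
273 = 2 × 95 + 83  ⟹  83 = (1)·273 + (-2)·95
95 = 1 × 83 + 12  ⟹  12 = (-1)·273 + (3)·95
83 = 6 × 12 + 11  ⟹  11 = (7)·273 + (-20)·95
12 = 1 × 11 + 1  ⟹  1 = (-8)·273 + (23)·95
So (23)·95 ≡ 1 (mod 273), i.e. 95^(-1) ≡ 23 (mod 273).
Check: 95 × 23 = 2185 ≡ 1 (mod 273)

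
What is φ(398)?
198

398 = 2 × 199
φ(n) = n × ∏(1 - 1/p) for each prime p dividing n
φ(398) = 398 × (1 - 1/2) × (1 - 1/199) = 198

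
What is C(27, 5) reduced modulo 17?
14

Using Lucas' theorem:
Write n=27 and k=5 in base 17:
n in base 17: [1, 10]
k in base 17: [0, 5]
C(27,5) mod 17 = ∏ C(n_i, k_i) mod 17
Digit binomials (mod 17): C(1,0) = 1; C(10,5) = 252 ≡ 14
Product: 1 × 14 = 14 ≡ 14 (mod 17)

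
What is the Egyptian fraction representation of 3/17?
1/6 + 1/102

Greedy algorithm:
3/17: ceiling(17/3) = 6, use 1/6
1/102: ceiling(102/1) = 102, use 1/102
Result: 3/17 = 1/6 + 1/102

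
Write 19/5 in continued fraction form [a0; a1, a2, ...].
[3; 1, 4]

Euclidean algorithm steps:
19 = 3 × 5 + 4
5 = 1 × 4 + 1
4 = 4 × 1 + 0
Continued fraction: [3; 1, 4]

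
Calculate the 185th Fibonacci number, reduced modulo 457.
328

Matrix identity: Q^n = [[F_(n+1), F_n], [F_n, F_(n-1)]] with Q = [[1,1],[1,0]].
n = 185 = 10111001₂. Square-and-multiply, entries mod 457:
Q^1 = [[1,1],[1,0]]
Q^2 = (Q^1)² = [[2,1],[1,1]]
Q^5 = (Q^2)²·Q = [[8,5],[5,3]]
Q^11 = (Q^5)²·Q = [[144,89],[89,55]]
Q^23 = (Q^11)²·Q = [[211,323],[323,345]]
Q^46 = (Q^23)² = [[325,444],[444,338]]
Q^92 = (Q^46)² = [[227,64],[64,163]]
Q^185 = (Q^92)²·Q = [[153,328],[328,282]]
F_185 mod 457 = Q^185[0][1] = 328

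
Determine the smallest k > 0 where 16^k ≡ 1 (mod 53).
13

53 is prime, so ord(16) divides φ(53) = 52.
Divisors of 52: 1, 2, 4, 13, 26, 52.
Repeated squaring: 16^1 ≡ 16, 16^2 ≡ 44, 16^4 ≡ 28, 16^8 ≡ 42, 16^16 ≡ 15, 16^32 ≡ 13 (mod 53).
Test 16^d mod 53 for each divisor d in increasing order:
16^1 ≡ 16
16^2 ≡ 44
16^4 ≡ 28
16^13 = 16^8·16^4·16^1 ≡ 1  ← first divisor giving 1
The order is 13.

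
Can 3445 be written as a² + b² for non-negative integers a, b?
9² + 58² (a=9, b=58)

Factorization: 3445 = 5 × 13 × 53
By Fermat: n is sum of two squares iff every prime p ≡ 3 (mod 4) appears to even power.
All primes ≡ 3 (mod 4) appear to even power.
Search a = 0, 1, 2, … for 3445 - a² a perfect square: first hit at a = 9: 3445 - 81 = 3364 = 58².
3445 = 9² + 58² = 81 + 3364 ✓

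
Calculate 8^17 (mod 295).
183

Repeated squaring. Binary of 17 = 10001.
8^1 ≡ 8 (mod 295); 8^2 ≡ 64 (mod 295); 8^4 ≡ 261 (mod 295); 8^8 ≡ 271 (mod 295); 8^16 ≡ 281 (mod 295)
8^17 = 8^1 × 8^16 ≡ 183 (mod 295)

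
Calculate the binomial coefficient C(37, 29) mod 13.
9

Using Lucas' theorem:
Write n=37 and k=29 in base 13:
n in base 13: [2, 11]
k in base 13: [2, 3]
C(37,29) mod 13 = ∏ C(n_i, k_i) mod 13
Digit binomials (mod 13): C(2,2) = 1; C(11,3) = 165 ≡ 9
Product: 1 × 9 = 9 ≡ 9 (mod 13)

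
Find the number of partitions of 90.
56634173

p(n) counts ways to write n as a sum of positive integers (order ignored).
Euler's pentagonal recurrence: p(k) = p(k-1) + p(k-2) - p(k-5) - p(k-7) + p(k-12) + p(k-15) - ... (offsets j(3j∓1)/2, signs ++--, p(0)=1, p(<0)=0).
DP table for k = 0..89: p(0)=1, p(1)=1, p(2)=2, p(3)=3, p(4)=5, p(5)=7, p(6)=11, p(7)=15, p(8)=22, p(9)=30, p(10)=42, p(11)=56, p(12)=77, p(13)=101, p(14)=135, p(15)=176, p(16)=231, p(17)=297, p(18)=385, p(19)=490, p(20)=627, p(21)=792, p(22)=1002, p(23)=1255, p(24)=1575, p(25)=1958, p(26)=2436, p(27)=3010, p(28)=3718, p(29)=4565, p(30)=5604, p(31)=6842, p(32)=8349, p(33)=10143, p(34)=12310, p(35)=14883, p(36)=17977, p(37)=21637, p(38)=26015, p(39)=31185, p(40)=37338, p(41)=44583, p(42)=53174, p(43)=63261, p(44)=75175, p(45)=89134, p(46)=105558, p(47)=124754, p(48)=147273, p(49)=173525, p(50)=204226, p(51)=239943, p(52)=281589, p(53)=329931, p(54)=386155, p(55)=451276, p(56)=526823, p(57)=614154, p(58)=715220, p(59)=831820, p(60)=966467, p(61)=1121505, p(62)=1300156, p(63)=1505499, p(64)=1741630, p(65)=2012558, p(66)=2323520, p(67)=2679689, p(68)=3087735, p(69)=3554345, p(70)=4087968, p(71)=4697205, p(72)=5392783, p(73)=6185689, p(74)=7089500, p(75)=8118264, p(76)=9289091, p(77)=10619863, p(78)=12132164, p(79)=13848650, p(80)=15796476, p(81)=18004327, p(82)=20506255, p(83)=23338469, p(84)=26543660, p(85)=30167357, p(86)=34262962, p(87)=38887673, p(88)=44108109, p(89)=49995925.
Final step: p(90) = p(89) + p(88) - p(85) - p(83) + p(78) + p(75) - p(68) - p(64) + p(55) + p(50) - p(39) - p(33) + p(20) + p(13)
= 49995925 + 44108109 - 30167357 - 23338469 + 12132164 + 8118264 - 3087735 - 1741630 + 451276 + 204226 - 31185 - 10143 + 627 + 101
= 56634173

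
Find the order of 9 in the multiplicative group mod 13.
3

13 is prime, so ord(9) divides φ(13) = 12.
Divisors of 12: 1, 2, 3, 4, 6, 12.
Repeated squaring: 9^1 ≡ 9, 9^2 ≡ 3, 9^4 ≡ 9, 9^8 ≡ 3 (mod 13).
Test 9^d mod 13 for each divisor d in increasing order:
9^1 ≡ 9
9^2 ≡ 3
9^3 = 9^2·9^1 ≡ 1  ← first divisor giving 1
The order is 3.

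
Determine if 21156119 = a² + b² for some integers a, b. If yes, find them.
Not possible

Factorization: 21156119 = 37 × 83^3
By Fermat: n is sum of two squares iff every prime p ≡ 3 (mod 4) appears to even power.
Prime(s) ≡ 3 (mod 4) with odd exponent: [(83, 3)]
Therefore 21156119 cannot be expressed as a² + b².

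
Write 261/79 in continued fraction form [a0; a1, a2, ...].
[3; 3, 3, 2, 3]

Euclidean algorithm steps:
261 = 3 × 79 + 24
79 = 3 × 24 + 7
24 = 3 × 7 + 3
7 = 2 × 3 + 1
3 = 3 × 1 + 0
Continued fraction: [3; 3, 3, 2, 3]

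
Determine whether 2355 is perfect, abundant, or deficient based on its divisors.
deficient

Proper divisors of 2355: sum = 1 + 3 + 5 + 15 + 157 + 471 + 785 = 1437
Since 1437 < 2355, 2355 is deficient.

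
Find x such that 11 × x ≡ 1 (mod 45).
41

gcd(11, 45) = 1, so the inverse exists.
Extended Euclidean algorithm on (45, 11):
45 = 4 × 11 + 1  ⟹  1 = (1)·45 + (-4)·11
So (-4)·11 ≡ 1 (mod 45), i.e. 11^(-1) ≡ -4 ≡ 41 (mod 45).
Check: 11 × 41 = 451 ≡ 1 (mod 45)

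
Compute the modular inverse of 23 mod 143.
56

gcd(23, 143) = 1, so the inverse exists.
Extended Euclidean algorithm on (143, 23):
143 = 6 × 23 + 5  ⟹  5 = (1)·143 + (-6)·23
23 = 4 × 5 + 3  ⟹  3 = (-4)·143 + (25)·23
5 = 1 × 3 + 2  ⟹  2 = (5)·143 + (-31)·23
3 = 1 × 2 + 1  ⟹  1 = (-9)·143 + (56)·23
So (56)·23 ≡ 1 (mod 143), i.e. 23^(-1) ≡ 56 (mod 143).
Check: 23 × 56 = 1288 ≡ 1 (mod 143)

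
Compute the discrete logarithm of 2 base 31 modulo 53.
41

Baby-step giant-step with step n = ⌈√53⌉ = 8.
Baby steps 31^j mod 53 (j:value) for j=0..7: 0:1, 1:31, 2:7, 3:5, 4:49, 5:35, 6:25, 7:33.
Giant-step multiplier: 31^(-8) ≡ 31^(52-8) = 31^44 ≡ 10 (mod 53).
Giant steps γ_i = 2·10^i mod 53: γ_0=2, γ_1=20, γ_2=41, γ_3=39, γ_4=19, γ_5=31 (in table at j=1).
x = i·n + j = 5·8 + 1 = 41.
Check: 31^41 ≡ 2 (mod 53).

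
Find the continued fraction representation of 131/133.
[0; 1, 65, 2]

Euclidean algorithm steps:
131 = 0 × 133 + 131
133 = 1 × 131 + 2
131 = 65 × 2 + 1
2 = 2 × 1 + 0
Continued fraction: [0; 1, 65, 2]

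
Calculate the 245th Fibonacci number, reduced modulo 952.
285

Matrix identity: Q^n = [[F_(n+1), F_n], [F_n, F_(n-1)]] with Q = [[1,1],[1,0]].
n = 245 = 11110101₂. Square-and-multiply, entries mod 952:
Q^1 = [[1,1],[1,0]]
Q^3 = (Q^1)²·Q = [[3,2],[2,1]]
Q^7 = (Q^3)²·Q = [[21,13],[13,8]]
Q^15 = (Q^7)²·Q = [[35,610],[610,377]]
Q^30 = (Q^15)² = [[141,944],[944,149]]
Q^61 = (Q^30)²·Q = [[489,905],[905,536]]
Q^122 = (Q^61)² = [[474,377],[377,97]]
Q^245 = (Q^122)²·Q = [[400,285],[285,115]]
F_245 mod 952 = Q^245[0][1] = 285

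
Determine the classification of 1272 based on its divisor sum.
abundant

Proper divisors of 1272: sum = 1 + 2 + 3 + 4 + 6 + 8 + 12 + 24 + 53 + 106 + 159 + 212 + 318 + 424 + 636 = 1968
Since 1968 > 1272, 1272 is abundant.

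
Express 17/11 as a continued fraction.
[1; 1, 1, 5]

Euclidean algorithm steps:
17 = 1 × 11 + 6
11 = 1 × 6 + 5
6 = 1 × 5 + 1
5 = 5 × 1 + 0
Continued fraction: [1; 1, 1, 5]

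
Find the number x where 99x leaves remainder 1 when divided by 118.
31

gcd(99, 118) = 1, so the inverse exists.
Extended Euclidean algorithm on (118, 99):
118 = 1 × 99 + 19  ⟹  19 = (1)·118 + (-1)·99
99 = 5 × 19 + 4  ⟹  4 = (-5)·118 + (6)·99
19 = 4 × 4 + 3  ⟹  3 = (21)·118 + (-25)·99
4 = 1 × 3 + 1  ⟹  1 = (-26)·118 + (31)·99
So (31)·99 ≡ 1 (mod 118), i.e. 99^(-1) ≡ 31 (mod 118).
Check: 99 × 31 = 3069 ≡ 1 (mod 118)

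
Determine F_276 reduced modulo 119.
94

Matrix identity: Q^n = [[F_(n+1), F_n], [F_n, F_(n-1)]] with Q = [[1,1],[1,0]].
n = 276 = 100010100₂. Square-and-multiply, entries mod 119:
Q^1 = [[1,1],[1,0]]
Q^2 = (Q^1)² = [[2,1],[1,1]]
Q^4 = (Q^2)² = [[5,3],[3,2]]
Q^8 = (Q^4)² = [[34,21],[21,13]]
Q^17 = (Q^8)²·Q = [[85,50],[50,35]]
Q^34 = (Q^17)² = [[86,50],[50,36]]
Q^69 = (Q^34)²·Q = [[50,19],[19,31]]
Q^138 = (Q^69)² = [[5,111],[111,13]]
Q^276 = (Q^138)² = [[89,94],[94,114]]
F_276 mod 119 = Q^276[0][1] = 94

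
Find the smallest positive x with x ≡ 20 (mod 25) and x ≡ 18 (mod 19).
170

Using Chinese Remainder Theorem:
M = 25 × 19 = 475
M1 = 19, M2 = 25
y1 = 19^(-1) mod 25 = 4
y2 = 25^(-1) mod 19 = 16
x = (20×19×4 + 18×25×16) mod 475 = 170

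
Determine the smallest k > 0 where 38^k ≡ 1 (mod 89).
88

89 is prime, so ord(38) divides φ(89) = 88.
Divisors of 88: 1, 2, 4, 8, 11, 22, 44, 88.
Repeated squaring: 38^1 ≡ 38, 38^2 ≡ 20, 38^4 ≡ 44, 38^8 ≡ 67, 38^16 ≡ 39, 38^32 ≡ 8, 38^64 ≡ 64 (mod 89).
Test 38^d mod 89 for each divisor d in increasing order:
38^1 ≡ 38
38^2 ≡ 20
38^4 ≡ 44
38^8 ≡ 67
38^11 = 38^8·38^2·38^1 ≡ 12
38^22 = 38^16·38^4·38^2 ≡ 55
38^44 = 38^32·38^8·38^4 ≡ 88
38^88 = 38^64·38^16·38^8 ≡ 1  ← first divisor giving 1
The order is 88.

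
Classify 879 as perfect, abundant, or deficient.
deficient

Proper divisors of 879: sum = 1 + 3 + 293 = 297
Since 297 < 879, 879 is deficient.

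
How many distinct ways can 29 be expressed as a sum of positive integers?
4565

p(n) counts ways to write n as a sum of positive integers (order ignored).
Euler's pentagonal recurrence: p(k) = p(k-1) + p(k-2) - p(k-5) - p(k-7) + p(k-12) + p(k-15) - ... (offsets j(3j∓1)/2, signs ++--, p(0)=1, p(<0)=0).
DP table for k = 0..28: p(0)=1, p(1)=1, p(2)=2, p(3)=3, p(4)=5, p(5)=7, p(6)=11, p(7)=15, p(8)=22, p(9)=30, p(10)=42, p(11)=56, p(12)=77, p(13)=101, p(14)=135, p(15)=176, p(16)=231, p(17)=297, p(18)=385, p(19)=490, p(20)=627, p(21)=792, p(22)=1002, p(23)=1255, p(24)=1575, p(25)=1958, p(26)=2436, p(27)=3010, p(28)=3718.
Final step: p(29) = p(28) + p(27) - p(24) - p(22) + p(17) + p(14) - p(7) - p(3)
= 3718 + 3010 - 1575 - 1002 + 297 + 135 - 15 - 3
= 4565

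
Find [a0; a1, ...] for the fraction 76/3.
[25; 3]

Euclidean algorithm steps:
76 = 25 × 3 + 1
3 = 3 × 1 + 0
Continued fraction: [25; 3]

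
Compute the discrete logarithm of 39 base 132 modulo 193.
15

Baby-step giant-step with step n = ⌈√193⌉ = 14.
Baby steps 132^j mod 193 (j:value) for j=0..13: 0:1, 1:132, 2:54, 3:180, 4:21, 5:70, 6:169, 7:113, 8:55, 9:119, 10:75, 11:57, 12:190, 13:183.
Giant-step multiplier: 132^(-14) ≡ 132^(192-14) = 132^178 ≡ 137 (mod 193).
Giant steps γ_i = 39·137^i mod 193: γ_0=39, γ_1=132 (in table at j=1).
x = i·n + j = 1·14 + 1 = 15.
Check: 132^15 ≡ 39 (mod 193).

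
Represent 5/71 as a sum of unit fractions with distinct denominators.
1/15 + 1/267 + 1/94785

Greedy algorithm:
5/71: ceiling(71/5) = 15, use 1/15
4/1065: ceiling(1065/4) = 267, use 1/267
1/94785: ceiling(94785/1) = 94785, use 1/94785
Result: 5/71 = 1/15 + 1/267 + 1/94785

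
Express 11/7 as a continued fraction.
[1; 1, 1, 3]

Euclidean algorithm steps:
11 = 1 × 7 + 4
7 = 1 × 4 + 3
4 = 1 × 3 + 1
3 = 3 × 1 + 0
Continued fraction: [1; 1, 1, 3]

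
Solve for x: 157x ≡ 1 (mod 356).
161

gcd(157, 356) = 1, so the inverse exists.
Extended Euclidean algorithm on (356, 157):
356 = 2 × 157 + 42  ⟹  42 = (1)·356 + (-2)·157
157 = 3 × 42 + 31  ⟹  31 = (-3)·356 + (7)·157
42 = 1 × 31 + 11  ⟹  11 = (4)·356 + (-9)·157
31 = 2 × 11 + 9  ⟹  9 = (-11)·356 + (25)·157
11 = 1 × 9 + 2  ⟹  2 = (15)·356 + (-34)·157
9 = 4 × 2 + 1  ⟹  1 = (-71)·356 + (161)·157
So (161)·157 ≡ 1 (mod 356), i.e. 157^(-1) ≡ 161 (mod 356).
Check: 157 × 161 = 25277 ≡ 1 (mod 356)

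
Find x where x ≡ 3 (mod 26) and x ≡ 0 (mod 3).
3

Using Chinese Remainder Theorem:
M = 26 × 3 = 78
M1 = 3, M2 = 26
y1 = 3^(-1) mod 26 = 9
y2 = 26^(-1) mod 3 = 2
x = (3×3×9 + 0×26×2) mod 78 = 3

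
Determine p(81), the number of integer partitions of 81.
18004327

p(n) counts ways to write n as a sum of positive integers (order ignored).
Euler's pentagonal recurrence: p(k) = p(k-1) + p(k-2) - p(k-5) - p(k-7) + p(k-12) + p(k-15) - ... (offsets j(3j∓1)/2, signs ++--, p(0)=1, p(<0)=0).
DP table for k = 0..80: p(0)=1, p(1)=1, p(2)=2, p(3)=3, p(4)=5, p(5)=7, p(6)=11, p(7)=15, p(8)=22, p(9)=30, p(10)=42, p(11)=56, p(12)=77, p(13)=101, p(14)=135, p(15)=176, p(16)=231, p(17)=297, p(18)=385, p(19)=490, p(20)=627, p(21)=792, p(22)=1002, p(23)=1255, p(24)=1575, p(25)=1958, p(26)=2436, p(27)=3010, p(28)=3718, p(29)=4565, p(30)=5604, p(31)=6842, p(32)=8349, p(33)=10143, p(34)=12310, p(35)=14883, p(36)=17977, p(37)=21637, p(38)=26015, p(39)=31185, p(40)=37338, p(41)=44583, p(42)=53174, p(43)=63261, p(44)=75175, p(45)=89134, p(46)=105558, p(47)=124754, p(48)=147273, p(49)=173525, p(50)=204226, p(51)=239943, p(52)=281589, p(53)=329931, p(54)=386155, p(55)=451276, p(56)=526823, p(57)=614154, p(58)=715220, p(59)=831820, p(60)=966467, p(61)=1121505, p(62)=1300156, p(63)=1505499, p(64)=1741630, p(65)=2012558, p(66)=2323520, p(67)=2679689, p(68)=3087735, p(69)=3554345, p(70)=4087968, p(71)=4697205, p(72)=5392783, p(73)=6185689, p(74)=7089500, p(75)=8118264, p(76)=9289091, p(77)=10619863, p(78)=12132164, p(79)=13848650, p(80)=15796476.
Final step: p(81) = p(80) + p(79) - p(76) - p(74) + p(69) + p(66) - p(59) - p(55) + p(46) + p(41) - p(30) - p(24) + p(11) + p(4)
= 15796476 + 13848650 - 9289091 - 7089500 + 3554345 + 2323520 - 831820 - 451276 + 105558 + 44583 - 5604 - 1575 + 56 + 5
= 18004327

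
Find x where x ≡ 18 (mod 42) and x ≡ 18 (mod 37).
18

Using Chinese Remainder Theorem:
M = 42 × 37 = 1554
M1 = 37, M2 = 42
y1 = 37^(-1) mod 42 = 25
y2 = 42^(-1) mod 37 = 15
x = (18×37×25 + 18×42×15) mod 1554 = 18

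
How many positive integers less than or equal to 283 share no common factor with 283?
282

283 = 283
φ(n) = n × ∏(1 - 1/p) for each prime p dividing n
φ(283) = 283 × (1 - 1/283) = 282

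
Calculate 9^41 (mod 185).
34

Repeated squaring. Binary of 41 = 101001.
9^1 ≡ 9 (mod 185); 9^2 ≡ 81 (mod 185); 9^4 ≡ 86 (mod 185); 9^8 ≡ 181 (mod 185); 9^16 ≡ 16 (mod 185); 9^32 ≡ 71 (mod 185)
9^41 = 9^1 × 9^8 × 9^32 ≡ 34 (mod 185)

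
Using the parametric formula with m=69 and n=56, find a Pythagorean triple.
(1625, 7728, 7897)

Euclid's formula: a = m² - n², b = 2mn, c = m² + n²
m = 69, n = 56
a = 69² - 56² = 4761 - 3136 = 1625
b = 2 × 69 × 56 = 7728
c = 69² + 56² = 4761 + 3136 = 7897
Verification: 1625² + 7728² = 2640625 + 59721984 = 62362609 = 7897² ✓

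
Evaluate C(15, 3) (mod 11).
4

Using Lucas' theorem:
Write n=15 and k=3 in base 11:
n in base 11: [1, 4]
k in base 11: [0, 3]
C(15,3) mod 11 = ∏ C(n_i, k_i) mod 11
Digit binomials (mod 11): C(1,0) = 1; C(4,3) = 4
Product: 1 × 4 = 4 ≡ 4 (mod 11)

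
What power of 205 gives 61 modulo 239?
232

Baby-step giant-step with step n = ⌈√239⌉ = 16.
Baby steps 205^j mod 239 (j:value) for j=0..15: 0:1, 1:205, 2:200, 3:131, 4:87, 5:149, 6:192, 7:164, 8:160, 9:57, 10:213, 11:167, 12:58, 13:179, 14:128, 15:189.
Giant-step multiplier: 205^(-16) ≡ 205^(238-16) = 205^222 ≡ 62 (mod 239).
Giant steps γ_i = 61·62^i mod 239: γ_0=61, γ_1=197, γ_2=25, γ_3=116, γ_4=22, γ_5=169, γ_6=201, γ_7=34, γ_8=196, γ_9=202, γ_10=96, γ_11=216, γ_12=8, γ_13=18, γ_14=160 (in table at j=8).
x = i·n + j = 14·16 + 8 = 232.
Check: 205^232 ≡ 61 (mod 239).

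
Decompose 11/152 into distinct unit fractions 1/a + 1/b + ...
1/14 + 1/1064

Greedy algorithm:
11/152: ceiling(152/11) = 14, use 1/14
1/1064: ceiling(1064/1) = 1064, use 1/1064
Result: 11/152 = 1/14 + 1/1064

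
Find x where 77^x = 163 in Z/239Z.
224

Baby-step giant-step with step n = ⌈√239⌉ = 16.
Baby steps 77^j mod 239 (j:value) for j=0..15: 0:1, 1:77, 2:193, 3:43, 4:204, 5:173, 6:176, 7:168, 8:30, 9:159, 10:54, 11:95, 12:145, 13:171, 14:22, 15:21.
Giant-step multiplier: 77^(-16) ≡ 77^(238-16) = 77^222 ≡ 64 (mod 239).
Giant steps γ_i = 163·64^i mod 239: γ_0=163, γ_1=155, γ_2=121, γ_3=96, γ_4=169, γ_5=61, γ_6=80, γ_7=101, γ_8=11, γ_9=226, γ_10=124, γ_11=49, γ_12=29, γ_13=183, γ_14=1 (in table at j=0).
x = i·n + j = 14·16 + 0 = 224.
Check: 77^224 ≡ 163 (mod 239).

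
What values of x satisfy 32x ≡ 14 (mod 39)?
x ≡ 37 (mod 39)

gcd(32, 39) = 1, which divides 14, so solutions exist.
Find 32^(-1) mod 39 by the extended Euclidean algorithm:
39 = 1 × 32 + 7  ⟹  7 = (1)·39 + (-1)·32
32 = 4 × 7 + 4  ⟹  4 = (-4)·39 + (5)·32
7 = 1 × 4 + 3  ⟹  3 = (5)·39 + (-6)·32
4 = 1 × 3 + 1  ⟹  1 = (-9)·39 + (11)·32
So (11)·32 ≡ 1 (mod 39), i.e. 32^(-1) ≡ 11 (mod 39).
x ≡ 11 × 14 = 154 ≡ 37 (mod 39).
Check: 32 × 37 = 1184 ≡ 14 (mod 39).
Unique solution: x ≡ 37 (mod 39)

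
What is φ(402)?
132

402 = 2 × 3 × 67
φ(n) = n × ∏(1 - 1/p) for each prime p dividing n
φ(402) = 402 × (1 - 1/2) × (1 - 1/3) × (1 - 1/67) = 132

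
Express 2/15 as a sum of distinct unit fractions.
1/8 + 1/120

Greedy algorithm:
2/15: ceiling(15/2) = 8, use 1/8
1/120: ceiling(120/1) = 120, use 1/120
Result: 2/15 = 1/8 + 1/120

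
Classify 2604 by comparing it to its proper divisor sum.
abundant

Proper divisors of 2604: sum = 1 + 2 + 3 + 4 + 6 + 7 + 12 + 14 + ... + 434 + 651 + 868 + 1302 (23 divisors) = 4564
Since 4564 > 2604, 2604 is abundant.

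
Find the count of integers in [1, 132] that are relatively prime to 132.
40

132 = 2^2 × 3 × 11
φ(n) = n × ∏(1 - 1/p) for each prime p dividing n
φ(132) = 132 × (1 - 1/2) × (1 - 1/3) × (1 - 1/11) = 40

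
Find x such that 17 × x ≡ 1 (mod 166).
127

gcd(17, 166) = 1, so the inverse exists.
Extended Euclidean algorithm on (166, 17):
166 = 9 × 17 + 13  ⟹  13 = (1)·166 + (-9)·17
17 = 1 × 13 + 4  ⟹  4 = (-1)·166 + (10)·17
13 = 3 × 4 + 1  ⟹  1 = (4)·166 + (-39)·17
So (-39)·17 ≡ 1 (mod 166), i.e. 17^(-1) ≡ -39 ≡ 127 (mod 166).
Check: 17 × 127 = 2159 ≡ 1 (mod 166)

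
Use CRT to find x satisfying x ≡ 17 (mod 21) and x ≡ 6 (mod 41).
416

Using Chinese Remainder Theorem:
M = 21 × 41 = 861
M1 = 41, M2 = 21
y1 = 41^(-1) mod 21 = 20
y2 = 21^(-1) mod 41 = 2
x = (17×41×20 + 6×21×2) mod 861 = 416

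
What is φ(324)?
108

324 = 2^2 × 3^4
φ(n) = n × ∏(1 - 1/p) for each prime p dividing n
φ(324) = 324 × (1 - 1/2) × (1 - 1/3) = 108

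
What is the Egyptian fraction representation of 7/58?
1/9 + 1/105 + 1/18270

Greedy algorithm:
7/58: ceiling(58/7) = 9, use 1/9
5/522: ceiling(522/5) = 105, use 1/105
1/18270: ceiling(18270/1) = 18270, use 1/18270
Result: 7/58 = 1/9 + 1/105 + 1/18270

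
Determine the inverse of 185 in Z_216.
209

gcd(185, 216) = 1, so the inverse exists.
Extended Euclidean algorithm on (216, 185):
216 = 1 × 185 + 31  ⟹  31 = (1)·216 + (-1)·185
185 = 5 × 31 + 30  ⟹  30 = (-5)·216 + (6)·185
31 = 1 × 30 + 1  ⟹  1 = (6)·216 + (-7)·185
So (-7)·185 ≡ 1 (mod 216), i.e. 185^(-1) ≡ -7 ≡ 209 (mod 216).
Check: 185 × 209 = 38665 ≡ 1 (mod 216)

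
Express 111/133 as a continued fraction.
[0; 1, 5, 22]

Euclidean algorithm steps:
111 = 0 × 133 + 111
133 = 1 × 111 + 22
111 = 5 × 22 + 1
22 = 22 × 1 + 0
Continued fraction: [0; 1, 5, 22]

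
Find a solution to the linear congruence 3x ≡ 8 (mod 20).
x ≡ 16 (mod 20)

gcd(3, 20) = 1, which divides 8, so solutions exist.
Find 3^(-1) mod 20 by the extended Euclidean algorithm:
20 = 6 × 3 + 2  ⟹  2 = (1)·20 + (-6)·3
3 = 1 × 2 + 1  ⟹  1 = (-1)·20 + (7)·3
So (7)·3 ≡ 1 (mod 20), i.e. 3^(-1) ≡ 7 (mod 20).
x ≡ 7 × 8 = 56 ≡ 16 (mod 20).
Check: 3 × 16 = 48 ≡ 8 (mod 20).
Unique solution: x ≡ 16 (mod 20)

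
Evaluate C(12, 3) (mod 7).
3

Using Lucas' theorem:
Write n=12 and k=3 in base 7:
n in base 7: [1, 5]
k in base 7: [0, 3]
C(12,3) mod 7 = ∏ C(n_i, k_i) mod 7
Digit binomials (mod 7): C(1,0) = 1; C(5,3) = 10 ≡ 3
Product: 1 × 3 = 3 ≡ 3 (mod 7)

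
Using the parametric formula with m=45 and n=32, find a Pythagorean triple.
(1001, 2880, 3049)

Euclid's formula: a = m² - n², b = 2mn, c = m² + n²
m = 45, n = 32
a = 45² - 32² = 2025 - 1024 = 1001
b = 2 × 45 × 32 = 2880
c = 45² + 32² = 2025 + 1024 = 3049
Verification: 1001² + 2880² = 1002001 + 8294400 = 9296401 = 3049² ✓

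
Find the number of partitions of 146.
27517052599

p(n) counts ways to write n as a sum of positive integers (order ignored).
Euler's pentagonal recurrence: p(k) = p(k-1) + p(k-2) - p(k-5) - p(k-7) + p(k-12) + p(k-15) - ... (offsets j(3j∓1)/2, signs ++--, p(0)=1, p(<0)=0).
DP table for k = 0..145: p(0)=1, p(1)=1, p(2)=2, p(3)=3, p(4)=5, p(5)=7, p(6)=11, p(7)=15, p(8)=22, p(9)=30, p(10)=42, p(11)=56, p(12)=77, p(13)=101, p(14)=135, p(15)=176, p(16)=231, p(17)=297, p(18)=385, p(19)=490, p(20)=627, p(21)=792, p(22)=1002, p(23)=1255, p(24)=1575, p(25)=1958, p(26)=2436, p(27)=3010, p(28)=3718, p(29)=4565, p(30)=5604, p(31)=6842, p(32)=8349, p(33)=10143, p(34)=12310, p(35)=14883, p(36)=17977, p(37)=21637, p(38)=26015, p(39)=31185, p(40)=37338, p(41)=44583, p(42)=53174, p(43)=63261, p(44)=75175, p(45)=89134, p(46)=105558, p(47)=124754, p(48)=147273, p(49)=173525, p(50)=204226, p(51)=239943, p(52)=281589, p(53)=329931, p(54)=386155, p(55)=451276, p(56)=526823, p(57)=614154, p(58)=715220, p(59)=831820, p(60)=966467, p(61)=1121505, p(62)=1300156, p(63)=1505499, p(64)=1741630, p(65)=2012558, p(66)=2323520, p(67)=2679689, p(68)=3087735, p(69)=3554345, p(70)=4087968, p(71)=4697205, p(72)=5392783, p(73)=6185689, p(74)=7089500, p(75)=8118264, p(76)=9289091, p(77)=10619863, p(78)=12132164, p(79)=13848650, p(80)=15796476, p(81)=18004327, p(82)=20506255, p(83)=23338469, p(84)=26543660, p(85)=30167357, p(86)=34262962, p(87)=38887673, p(88)=44108109, p(89)=49995925, p(90)=56634173, p(91)=64112359, p(92)=72533807, p(93)=82010177, p(94)=92669720, p(95)=104651419, p(96)=118114304, p(97)=133230930, p(98)=150198136, p(99)=169229875, p(100)=190569292, p(101)=214481126, p(102)=241265379, p(103)=271248950, p(104)=304801365, p(105)=342325709, p(106)=384276336, p(107)=431149389, p(108)=483502844, p(109)=541946240, p(110)=607163746, p(111)=679903203, p(112)=761002156, p(113)=851376628, p(114)=952050665, p(115)=1064144451, p(116)=1188908248, p(117)=1327710076, p(118)=1482074143, p(119)=1653668665, p(120)=1844349560, p(121)=2056148051, p(122)=2291320912, p(123)=2552338241, p(124)=2841940500, p(125)=3163127352, p(126)=3519222692, p(127)=3913864295, p(128)=4351078600, p(129)=4835271870, p(130)=5371315400, p(131)=5964539504, p(132)=6620830889, p(133)=7346629512, p(134)=8149040695, p(135)=9035836076, p(136)=10015581680, p(137)=11097645016, p(138)=12292341831, p(139)=13610949895, p(140)=15065878135, p(141)=16670689208, p(142)=18440293320, p(143)=20390982757, p(144)=22540654445, p(145)=24908858009.
Final step: p(146) = p(145) + p(144) - p(141) - p(139) + p(134) + p(131) - p(124) - p(120) + p(111) + p(106) - p(95) - p(89) + p(76) + p(69) - p(54) - p(46) + p(29) + p(20) - p(1)
= 24908858009 + 22540654445 - 16670689208 - 13610949895 + 8149040695 + 5964539504 - 2841940500 - 1844349560 + 679903203 + 384276336 - 104651419 - 49995925 + 9289091 + 3554345 - 386155 - 105558 + 4565 + 627 - 1
= 27517052599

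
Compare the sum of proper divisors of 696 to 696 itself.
abundant

Proper divisors of 696: sum = 1 + 2 + 3 + 4 + 6 + 8 + 12 + 24 + 29 + 58 + 87 + 116 + 174 + 232 + 348 = 1104
Since 1104 > 696, 696 is abundant.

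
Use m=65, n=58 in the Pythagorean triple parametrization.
(861, 7540, 7589)

Euclid's formula: a = m² - n², b = 2mn, c = m² + n²
m = 65, n = 58
a = 65² - 58² = 4225 - 3364 = 861
b = 2 × 65 × 58 = 7540
c = 65² + 58² = 4225 + 3364 = 7589
Verification: 861² + 7540² = 741321 + 56851600 = 57592921 = 7589² ✓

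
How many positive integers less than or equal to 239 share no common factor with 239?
238

239 = 239
φ(n) = n × ∏(1 - 1/p) for each prime p dividing n
φ(239) = 239 × (1 - 1/239) = 238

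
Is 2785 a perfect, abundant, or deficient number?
deficient

Proper divisors of 2785: sum = 1 + 5 + 557 = 563
Since 563 < 2785, 2785 is deficient.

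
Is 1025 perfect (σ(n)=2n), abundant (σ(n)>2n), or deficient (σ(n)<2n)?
deficient

Proper divisors of 1025: sum = 1 + 5 + 25 + 41 + 205 = 277
Since 277 < 1025, 1025 is deficient.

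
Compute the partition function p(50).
204226

p(n) counts ways to write n as a sum of positive integers (order ignored).
Euler's pentagonal recurrence: p(k) = p(k-1) + p(k-2) - p(k-5) - p(k-7) + p(k-12) + p(k-15) - ... (offsets j(3j∓1)/2, signs ++--, p(0)=1, p(<0)=0).
DP table for k = 0..49: p(0)=1, p(1)=1, p(2)=2, p(3)=3, p(4)=5, p(5)=7, p(6)=11, p(7)=15, p(8)=22, p(9)=30, p(10)=42, p(11)=56, p(12)=77, p(13)=101, p(14)=135, p(15)=176, p(16)=231, p(17)=297, p(18)=385, p(19)=490, p(20)=627, p(21)=792, p(22)=1002, p(23)=1255, p(24)=1575, p(25)=1958, p(26)=2436, p(27)=3010, p(28)=3718, p(29)=4565, p(30)=5604, p(31)=6842, p(32)=8349, p(33)=10143, p(34)=12310, p(35)=14883, p(36)=17977, p(37)=21637, p(38)=26015, p(39)=31185, p(40)=37338, p(41)=44583, p(42)=53174, p(43)=63261, p(44)=75175, p(45)=89134, p(46)=105558, p(47)=124754, p(48)=147273, p(49)=173525.
Final step: p(50) = p(49) + p(48) - p(45) - p(43) + p(38) + p(35) - p(28) - p(24) + p(15) + p(10)
= 173525 + 147273 - 89134 - 63261 + 26015 + 14883 - 3718 - 1575 + 176 + 42
= 204226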